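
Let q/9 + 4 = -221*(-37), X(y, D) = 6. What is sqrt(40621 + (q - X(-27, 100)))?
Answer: 2*sqrt(28543) ≈ 337.89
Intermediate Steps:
q = 73557 (q = -36 + 9*(-221*(-37)) = -36 + 9*8177 = -36 + 73593 = 73557)
sqrt(40621 + (q - X(-27, 100))) = sqrt(40621 + (73557 - 1*6)) = sqrt(40621 + (73557 - 6)) = sqrt(40621 + 73551) = sqrt(114172) = 2*sqrt(28543)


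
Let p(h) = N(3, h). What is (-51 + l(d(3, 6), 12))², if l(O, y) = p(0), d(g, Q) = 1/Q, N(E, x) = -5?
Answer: 3136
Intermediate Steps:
p(h) = -5
l(O, y) = -5
(-51 + l(d(3, 6), 12))² = (-51 - 5)² = (-56)² = 3136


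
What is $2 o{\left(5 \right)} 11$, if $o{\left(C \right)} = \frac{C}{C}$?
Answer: $22$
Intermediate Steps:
$o{\left(C \right)} = 1$
$2 o{\left(5 \right)} 11 = 2 \cdot 1 \cdot 11 = 2 \cdot 11 = 22$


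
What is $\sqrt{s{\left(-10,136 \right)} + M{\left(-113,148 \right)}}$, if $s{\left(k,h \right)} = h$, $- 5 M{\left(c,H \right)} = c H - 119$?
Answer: $\frac{3 \sqrt{9735}}{5} \approx 59.2$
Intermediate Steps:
$M{\left(c,H \right)} = \frac{119}{5} - \frac{H c}{5}$ ($M{\left(c,H \right)} = - \frac{c H - 119}{5} = - \frac{H c - 119}{5} = - \frac{-119 + H c}{5} = \frac{119}{5} - \frac{H c}{5}$)
$\sqrt{s{\left(-10,136 \right)} + M{\left(-113,148 \right)}} = \sqrt{136 - \left(- \frac{119}{5} + \frac{148}{5} \left(-113\right)\right)} = \sqrt{136 + \left(\frac{119}{5} + \frac{16724}{5}\right)} = \sqrt{136 + \frac{16843}{5}} = \sqrt{\frac{17523}{5}} = \frac{3 \sqrt{9735}}{5}$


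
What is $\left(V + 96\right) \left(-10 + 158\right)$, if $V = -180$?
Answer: $-12432$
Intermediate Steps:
$\left(V + 96\right) \left(-10 + 158\right) = \left(-180 + 96\right) \left(-10 + 158\right) = \left(-84\right) 148 = -12432$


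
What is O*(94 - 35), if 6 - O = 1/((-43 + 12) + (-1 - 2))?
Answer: 12095/34 ≈ 355.74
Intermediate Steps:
O = 205/34 (O = 6 - 1/((-43 + 12) + (-1 - 2)) = 6 - 1/(-31 - 3) = 6 - 1/(-34) = 6 - 1*(-1/34) = 6 + 1/34 = 205/34 ≈ 6.0294)
O*(94 - 35) = 205*(94 - 35)/34 = (205/34)*59 = 12095/34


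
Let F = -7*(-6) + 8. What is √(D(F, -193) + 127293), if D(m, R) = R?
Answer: 10*√1271 ≈ 356.51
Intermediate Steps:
F = 50 (F = 42 + 8 = 50)
√(D(F, -193) + 127293) = √(-193 + 127293) = √127100 = 10*√1271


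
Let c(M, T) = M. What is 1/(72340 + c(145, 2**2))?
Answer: 1/72485 ≈ 1.3796e-5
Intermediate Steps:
1/(72340 + c(145, 2**2)) = 1/(72340 + 145) = 1/72485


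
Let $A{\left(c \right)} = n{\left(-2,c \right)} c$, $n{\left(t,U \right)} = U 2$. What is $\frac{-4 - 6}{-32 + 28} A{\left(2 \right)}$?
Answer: $20$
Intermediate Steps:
$n{\left(t,U \right)} = 2 U$
$A{\left(c \right)} = 2 c^{2}$ ($A{\left(c \right)} = 2 c c = 2 c^{2}$)
$\frac{-4 - 6}{-32 + 28} A{\left(2 \right)} = \frac{-4 - 6}{-32 + 28} \cdot 2 \cdot 2^{2} = - \frac{10}{-4} \cdot 2 \cdot 4 = \left(-10\right) \left(- \frac{1}{4}\right) 8 = \frac{5}{2} \cdot 8 = 20$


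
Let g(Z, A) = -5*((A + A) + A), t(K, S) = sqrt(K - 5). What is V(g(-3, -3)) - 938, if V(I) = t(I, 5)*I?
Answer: -938 + 90*sqrt(10) ≈ -653.39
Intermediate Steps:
t(K, S) = sqrt(-5 + K)
g(Z, A) = -15*A (g(Z, A) = -5*(2*A + A) = -15*A)
V(I) = I*sqrt(-5 + I) (V(I) = sqrt(-5 + I)*I = I*sqrt(-5 + I))
V(g(-3, -3)) - 938 = (-15*(-3))*sqrt(-5 - 15*(-3)) - 938 = 45*sqrt(-5 + 45) - 938 = 45*sqrt(40) - 938 = 45*(2*sqrt(10)) - 938 = 90*sqrt(10) - 938 = -938 + 90*sqrt(10)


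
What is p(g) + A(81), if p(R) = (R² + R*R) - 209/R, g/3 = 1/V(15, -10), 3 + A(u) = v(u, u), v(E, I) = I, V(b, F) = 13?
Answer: -419573/507 ≈ -827.56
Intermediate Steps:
A(u) = -3 + u
g = 3/13 ≈ 0.23077
p(R) = -209/R + 2*R² (p(R) = (R² + R²) - 209/R = 2*R² - 209/R = -209/R + 2*R²)
p(g) + A(81) = (-209 + 2*(3/13)³)/(3/13) + (-3 + 81) = 13*(-209 + 2*(27/2197))/3 + 78 = 13*(-209 + 54/2197)/3 + 78 = (13/3)*(-459119/2197) + 78 = -459119/507 + 78 = -419573/507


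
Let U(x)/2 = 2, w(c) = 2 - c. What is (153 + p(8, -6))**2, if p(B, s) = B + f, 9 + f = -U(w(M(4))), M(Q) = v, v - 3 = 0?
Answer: 21904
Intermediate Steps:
v = 3 (v = 3 + 0 = 3)
M(Q) = 3
U(x) = 4 (U(x) = 2*2 = 4)
f = -13 (f = -9 - 1*4 = -9 - 4 = -13)
p(B, s) = -13 + B (p(B, s) = B - 13 = -13 + B)
(153 + p(8, -6))**2 = (153 + (-13 + 8))**2 = (153 - 5)**2 = 148**2 = 21904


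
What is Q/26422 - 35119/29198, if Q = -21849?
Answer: -391465330/192867389 ≈ -2.0297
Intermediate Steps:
Q/26422 - 35119/29198 = -21849/26422 - 35119/29198 = -391465330/192867389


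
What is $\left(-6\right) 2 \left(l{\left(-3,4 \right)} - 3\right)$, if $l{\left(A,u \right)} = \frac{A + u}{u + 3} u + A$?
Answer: $\frac{456}{7} \approx 65.143$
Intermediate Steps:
$l{\left(A,u \right)} = A + \frac{u \left(A + u\right)}{3 + u}$ ($l{\left(A,u \right)} = \frac{A + u}{3 + u} u + A = \frac{u \left(A + u\right)}{3 + u} + A = A + \frac{u \left(A + u\right)}{3 + u}$)
$\left(-6\right) 2 \left(l{\left(-3,4 \right)} - 3\right) = \left(-6\right) 2 \left(\frac{4^{2} + 3 \left(-3\right) + 2 \left(-3\right) 4}{3 + 4} - 3\right) = - 12 \left(\frac{16 - 9 - 24}{7} - 3\right) = - 12 \left(\frac{1}{7} \left(-17\right) - 3\right) = - 12 \left(- \frac{17}{7} - 3\right) = \left(-12\right) \left(- \frac{38}{7}\right) = \frac{456}{7}$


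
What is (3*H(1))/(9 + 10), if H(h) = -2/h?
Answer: -6/19 ≈ -0.31579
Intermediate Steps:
(3*H(1))/(9 + 10) = (3*(-2/1))/(9 + 10) = (3*(-2*1))/19 = (3*(-2))*(1/19) = -6*1/19 = -6/19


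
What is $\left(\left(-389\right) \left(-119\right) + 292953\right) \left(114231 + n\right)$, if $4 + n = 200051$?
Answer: $106616925832$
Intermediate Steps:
$n = 200047$ ($n = -4 + 200051 = 200047$)
$\left(\left(-389\right) \left(-119\right) + 292953\right) \left(114231 + n\right) = \left(\left(-389\right) \left(-119\right) + 292953\right) \left(114231 + 200047\right) = \left(46291 + 292953\right) 314278 = 339244 \cdot 314278 = 106616925832$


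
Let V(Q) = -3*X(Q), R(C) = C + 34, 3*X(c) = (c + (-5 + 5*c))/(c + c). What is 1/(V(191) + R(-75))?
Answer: -382/16803 ≈ -0.022734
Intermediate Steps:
X(c) = (-5 + 6*c)/(6*c) (X(c) = ((c + (-5 + 5*c))/(c + c))/3 = ((-5 + 6*c)/((2*c)))/3 = ((-5 + 6*c)*(1/(2*c)))/3 = ((-5 + 6*c)/(2*c))/3 = (-5 + 6*c)/(6*c))
R(C) = 34 + C
V(Q) = -3*(-5/6 + Q)/Q
1/(V(191) + R(-75)) = 1/((-3 + (5/2)/191) + (34 - 75)) = 1/((-3 + (5/2)*(1/191)) - 41) = 1/((-3 + 5/382) - 41) = 1/(-1141/382 - 41) = 1/(-16803/382) = -382/16803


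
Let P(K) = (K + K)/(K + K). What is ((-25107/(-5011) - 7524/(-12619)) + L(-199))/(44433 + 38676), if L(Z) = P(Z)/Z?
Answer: 70487837594/1045804427804019 ≈ 6.7401e-5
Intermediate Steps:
P(K) = 1 (P(K) = (2*K)/((2*K)) = (2*K)*(1/(2*K)) = 1)
L(Z) = 1/Z
((-25107/(-5011) - 7524/(-12619)) + L(-199))/(44433 + 38676) = ((-25107/(-5011) - 7524/(-12619)) + 1/(-199))/(44433 + 38676) = ((-25107*(-1/5011) - 7524*(-1/12619)) - 1/199)/83109 = ((25107/5011 + 7524/12619) - 1/199)*(1/83109) = (354527997/63233809 - 1/199)*(1/83109) = (70487837594/12583527991)*(1/83109) = 70487837594/1045804427804019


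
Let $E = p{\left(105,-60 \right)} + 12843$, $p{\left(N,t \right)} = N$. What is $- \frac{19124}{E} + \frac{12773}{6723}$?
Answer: $\frac{36962}{87399} \approx 0.42291$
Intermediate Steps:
$E = 12948$ ($E = 105 + 12843 = 12948$)
$- \frac{19124}{E} + \frac{12773}{6723} = - \frac{19124}{12948} + \frac{12773}{6723} = \left(-19124\right) \frac{1}{12948} + 12773 \cdot \frac{1}{6723} = - \frac{4781}{3237} + \frac{12773}{6723} = \frac{36962}{87399}$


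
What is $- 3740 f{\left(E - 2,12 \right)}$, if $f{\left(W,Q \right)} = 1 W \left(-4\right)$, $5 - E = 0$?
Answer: $44880$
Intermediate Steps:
$E = 5$ ($E = 5 - 0 = 5 + 0 = 5$)
$f{\left(W,Q \right)} = - 4 W$ ($f{\left(W,Q \right)} = W \left(-4\right) = - 4 W$)
$- 3740 f{\left(E - 2,12 \right)} = - 3740 \left(- 4 \left(5 - 2\right)\right) = - 3740 \left(\left(-4\right) 3\right) = \left(-3740\right) \left(-12\right) = 44880$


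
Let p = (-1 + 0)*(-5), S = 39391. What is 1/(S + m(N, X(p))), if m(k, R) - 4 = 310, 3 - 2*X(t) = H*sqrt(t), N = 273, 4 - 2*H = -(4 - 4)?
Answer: 1/39705 ≈ 2.5186e-5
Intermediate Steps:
p = 5 (p = -1*(-5) = 5)
H = 2 (H = 2 - (-1)*(4 - 4)/2 = 2 - (-1)*0/2 = 2 - 1/2*0 = 2 + 0 = 2)
X(t) = 3/2 - sqrt(t)
m(k, R) = 314 (m(k, R) = 4 + 310 = 314)
1/(S + m(N, X(p))) = 1/(39391 + 314) = 1/39705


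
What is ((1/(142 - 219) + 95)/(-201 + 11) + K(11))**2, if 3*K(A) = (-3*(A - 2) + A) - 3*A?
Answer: 136460792836/481583025 ≈ 283.36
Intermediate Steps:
K(A) = 2 - 5*A/3 (K(A) = ((-3*(A - 2) + A) - 3*A)/3 = ((-3*(-2 + A) + A) - 3*A)/3 = (((6 - 3*A) + A) - 3*A)/3 = ((6 - 2*A) - 3*A)/3 = (6 - 5*A)/3 = 2 - 5*A/3)
((1/(142 - 219) + 95)/(-201 + 11) + K(11))**2 = ((1/(142 - 219) + 95)/(-201 + 11) + (2 - 5/3*11))**2 = ((1/(-77) + 95)/(-190) + (2 - 55/3))**2 = ((-1/77 + 95)*(-1/190) - 49/3)**2 = ((7314/77)*(-1/190) - 49/3)**2 = (-3657/7315 - 49/3)**2 = (-369406/21945)**2 = 136460792836/481583025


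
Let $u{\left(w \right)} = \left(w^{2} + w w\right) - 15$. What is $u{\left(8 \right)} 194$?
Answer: $21922$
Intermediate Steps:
$u{\left(w \right)} = -15 + 2 w^{2}$ ($u{\left(w \right)} = \left(w^{2} + w^{2}\right) - 15 = 2 w^{2} - 15 = -15 + 2 w^{2}$)
$u{\left(8 \right)} 194 = \left(-15 + 2 \cdot 8^{2}\right) 194 = \left(-15 + 2 \cdot 64\right) 194 = \left(-15 + 128\right) 194 = 113 \cdot 194 = 21922$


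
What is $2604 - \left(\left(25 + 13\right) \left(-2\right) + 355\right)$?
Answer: $2325$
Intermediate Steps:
$2604 - \left(\left(25 + 13\right) \left(-2\right) + 355\right) = 2604 - \left(38 \left(-2\right) + 355\right) = 2604 - \left(-76 + 355\right) = 2604 - 279 = 2325$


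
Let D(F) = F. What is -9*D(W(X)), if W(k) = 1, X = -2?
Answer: -9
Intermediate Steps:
-9*D(W(X)) = -9*1 = -9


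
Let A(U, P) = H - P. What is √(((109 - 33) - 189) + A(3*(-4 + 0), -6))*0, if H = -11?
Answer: 0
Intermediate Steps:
A(U, P) = -11 - P
√(((109 - 33) - 189) + A(3*(-4 + 0), -6))*0 = √(((109 - 33) - 189) + (-11 - 1*(-6)))*0 = √((76 - 189) + (-11 + 6))*0 = √(-113 - 5)*0 = √(-118)*0 = (I*√118)*0 = 0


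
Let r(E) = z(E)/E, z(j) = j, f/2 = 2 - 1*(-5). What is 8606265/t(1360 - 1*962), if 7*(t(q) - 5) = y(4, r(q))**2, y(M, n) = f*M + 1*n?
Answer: 60243855/3284 ≈ 18345.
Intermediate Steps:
f = 14 (f = 2*(2 - 1*(-5)) = 2*(2 + 5) = 2*7 = 14)
r(E) = 1 (r(E) = E/E = 1)
y(M, n) = n + 14*M (y(M, n) = 14*M + 1*n = 14*M + n = n + 14*M)
t(q) = 3284/7 (t(q) = 5 + (1 + 14*4)**2/7 = 5 + (1 + 56)**2/7 = 5 + (1/7)*57**2 = 5 + (1/7)*3249 = 5 + 3249/7 = 3284/7)
8606265/t(1360 - 1*962) = 8606265/(3284/7) = 8606265*(7/3284) = 60243855/3284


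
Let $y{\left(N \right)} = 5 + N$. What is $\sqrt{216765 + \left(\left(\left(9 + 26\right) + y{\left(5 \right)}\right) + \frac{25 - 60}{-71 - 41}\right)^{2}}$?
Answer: $\frac{\sqrt{56017465}}{16} \approx 467.78$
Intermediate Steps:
$\sqrt{216765 + \left(\left(\left(9 + 26\right) + y{\left(5 \right)}\right) + \frac{25 - 60}{-71 - 41}\right)^{2}} = \sqrt{216765 + \left(\left(\left(9 + 26\right) + \left(5 + 5\right)\right) + \frac{25 - 60}{-71 - 41}\right)^{2}} = \sqrt{216765 + \left(\left(35 + 10\right) - \frac{35}{-112}\right)^{2}} = \sqrt{216765 + \left(45 - - \frac{5}{16}\right)^{2}} = \sqrt{216765 + \left(45 + \frac{5}{16}\right)^{2}} = \sqrt{216765 + \left(\frac{725}{16}\right)^{2}} = \sqrt{216765 + \frac{525625}{256}} = \sqrt{\frac{56017465}{256}} = \frac{\sqrt{56017465}}{16}$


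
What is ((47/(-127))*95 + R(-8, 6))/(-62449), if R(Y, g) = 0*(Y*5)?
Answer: 4465/7931023 ≈ 0.00056298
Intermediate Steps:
R(Y, g) = 0 (R(Y, g) = 0*(5*Y) = 0)
((47/(-127))*95 + R(-8, 6))/(-62449) = ((47/(-127))*95 + 0)/(-62449) = ((47*(-1/127))*95 + 0)*(-1/62449) = (-47/127*95 + 0)*(-1/62449) = (-4465/127 + 0)*(-1/62449) = -4465/127*(-1/62449) = 4465/7931023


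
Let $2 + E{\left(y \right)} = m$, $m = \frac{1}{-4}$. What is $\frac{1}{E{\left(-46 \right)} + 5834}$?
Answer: $\frac{4}{23327} \approx 0.00017148$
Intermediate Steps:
$m = - \frac{1}{4} \approx -0.25$
$E{\left(y \right)} = - \frac{9}{4}$ ($E{\left(y \right)} = -2 - \frac{1}{4} = - \frac{9}{4}$)
$\frac{1}{E{\left(-46 \right)} + 5834} = \frac{1}{- \frac{9}{4} + 5834} = \frac{1}{\frac{23327}{4}} = \frac{4}{23327}$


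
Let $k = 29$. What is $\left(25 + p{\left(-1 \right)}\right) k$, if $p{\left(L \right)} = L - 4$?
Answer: $580$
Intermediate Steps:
$p{\left(L \right)} = -4 + L$
$\left(25 + p{\left(-1 \right)}\right) k = \left(25 - 5\right) 29 = 20 \cdot 29 = 580$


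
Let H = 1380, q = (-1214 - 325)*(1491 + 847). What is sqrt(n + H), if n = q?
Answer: I*sqrt(3596802) ≈ 1896.5*I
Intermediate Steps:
q = -3598182 (q = -1539*2338 = -3598182)
n = -3598182
sqrt(n + H) = sqrt(-3598182 + 1380) = sqrt(-3596802) = I*sqrt(3596802)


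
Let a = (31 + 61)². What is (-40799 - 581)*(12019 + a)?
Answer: -847586540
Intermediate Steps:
a = 8464 (a = 92² = 8464)
(-40799 - 581)*(12019 + a) = (-40799 - 581)*(12019 + 8464) = -41380*20483 = -847586540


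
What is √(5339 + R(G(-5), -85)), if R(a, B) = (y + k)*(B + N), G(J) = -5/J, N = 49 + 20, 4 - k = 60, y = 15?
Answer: √5995 ≈ 77.427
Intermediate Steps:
k = -56 (k = 4 - 1*60 = 4 - 60 = -56)
N = 69
R(a, B) = -2829 - 41*B (R(a, B) = (15 - 56)*(B + 69) = -41*(69 + B) = -2829 - 41*B)
√(5339 + R(G(-5), -85)) = √(5339 + (-2829 - 41*(-85))) = √(5339 + (-2829 + 3485)) = √(5339 + 656) = √5995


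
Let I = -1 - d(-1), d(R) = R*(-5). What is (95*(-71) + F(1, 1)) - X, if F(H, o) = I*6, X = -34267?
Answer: 27486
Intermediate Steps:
d(R) = -5*R
I = -6 (I = -1 - (-5)*(-1) = -1 - 1*5 = -1 - 5 = -6)
F(H, o) = -36 (F(H, o) = -6*6 = -36)
(95*(-71) + F(1, 1)) - X = (95*(-71) - 36) - 1*(-34267) = (-6745 - 36) + 34267 = -6781 + 34267 = 27486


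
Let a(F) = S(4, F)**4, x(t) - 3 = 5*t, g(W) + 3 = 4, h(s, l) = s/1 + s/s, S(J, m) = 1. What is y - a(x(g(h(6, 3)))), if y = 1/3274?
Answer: -3273/3274 ≈ -0.99969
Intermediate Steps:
h(s, l) = 1 + s (h(s, l) = s*1 + 1 = s + 1 = 1 + s)
g(W) = 1 (g(W) = -3 + 4 = 1)
x(t) = 3 + 5*t
a(F) = 1 (a(F) = 1**4 = 1)
y = 1/3274 ≈ 0.00030544
y - a(x(g(h(6, 3)))) = 1/3274 - 1*1 = 1/3274 - 1 = -3273/3274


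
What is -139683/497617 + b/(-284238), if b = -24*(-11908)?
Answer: -30319695703/23573610141 ≈ -1.2862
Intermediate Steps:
b = 285792
-139683/497617 + b/(-284238) = -139683/497617 + 285792/(-284238) = -139683*1/497617 + 285792*(-1/284238) = -139683/497617 - 47632/47373 = -30319695703/23573610141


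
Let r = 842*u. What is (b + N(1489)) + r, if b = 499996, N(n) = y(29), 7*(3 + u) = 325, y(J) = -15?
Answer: 3755835/7 ≈ 5.3655e+5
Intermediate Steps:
u = 304/7 (u = -3 + (1/7)*325 = -3 + 325/7 = 304/7 ≈ 43.429)
N(n) = -15
r = 255968/7 (r = 842*(304/7) = 255968/7 ≈ 36567.)
(b + N(1489)) + r = (499996 - 15) + 255968/7 = 499981 + 255968/7 = 3755835/7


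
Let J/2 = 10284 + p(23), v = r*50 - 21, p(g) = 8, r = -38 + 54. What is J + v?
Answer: 21363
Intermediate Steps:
r = 16
v = 779 (v = 16*50 - 21 = 800 - 21 = 779)
J = 20584 (J = 2*(10284 + 8) = 2*10292 = 20584)
J + v = 20584 + 779 = 21363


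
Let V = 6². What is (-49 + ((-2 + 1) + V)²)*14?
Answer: 16464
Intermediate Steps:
V = 36
(-49 + ((-2 + 1) + V)²)*14 = (-49 + ((-2 + 1) + 36)²)*14 = (-49 + (-1 + 36)²)*14 = (-49 + 35²)*14 = (-49 + 1225)*14 = 1176*14 = 16464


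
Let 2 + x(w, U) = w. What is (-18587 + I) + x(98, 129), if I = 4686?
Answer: -13805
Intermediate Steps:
x(w, U) = -2 + w
(-18587 + I) + x(98, 129) = (-18587 + 4686) + (-2 + 98) = -13901 + 96 = -13805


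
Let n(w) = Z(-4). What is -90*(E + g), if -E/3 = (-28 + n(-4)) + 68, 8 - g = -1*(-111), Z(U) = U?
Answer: 18990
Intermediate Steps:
n(w) = -4
g = -103 (g = 8 - (-1)*(-111) = 8 - 1*111 = 8 - 111 = -103)
E = -108 (E = -3*((-28 - 4) + 68) = -3*(-32 + 68) = -3*36 = -108)
-90*(E + g) = -90*(-108 - 103) = -90*(-211) = 18990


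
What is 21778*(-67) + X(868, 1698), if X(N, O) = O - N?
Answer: -1458296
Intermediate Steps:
21778*(-67) + X(868, 1698) = 21778*(-67) + (1698 - 1*868) = -1459126 + (1698 - 868) = -1459126 + 830 = -1458296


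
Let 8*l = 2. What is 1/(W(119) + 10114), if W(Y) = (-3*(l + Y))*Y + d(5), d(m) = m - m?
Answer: -4/129833 ≈ -3.0809e-5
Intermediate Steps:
l = ¼ (l = (⅛)*2 = ¼ ≈ 0.25000)
d(m) = 0
W(Y) = Y*(-¾ - 3*Y) (W(Y) = (-3*(¼ + Y))*Y + 0 = (-¾ - 3*Y)*Y + 0 = Y*(-¾ - 3*Y) + 0 = Y*(-¾ - 3*Y))
1/(W(119) + 10114) = 1/((¾)*119*(-1 - 4*119) + 10114) = 1/((¾)*119*(-1 - 476) + 10114) = 1/((¾)*119*(-477) + 10114) = 1/(-170289/4 + 10114) = 1/(-129833/4) = -4/129833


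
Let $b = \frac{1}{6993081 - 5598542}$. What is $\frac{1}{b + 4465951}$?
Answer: $\frac{1394539}{6227942841590} \approx 2.2392 \cdot 10^{-7}$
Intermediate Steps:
$b = \frac{1}{1394539} \approx 7.1708 \cdot 10^{-7}$
$\frac{1}{b + 4465951} = \frac{1}{\frac{1}{1394539} + 4465951} = \frac{1}{\frac{6227942841590}{1394539}} = \frac{1394539}{6227942841590}$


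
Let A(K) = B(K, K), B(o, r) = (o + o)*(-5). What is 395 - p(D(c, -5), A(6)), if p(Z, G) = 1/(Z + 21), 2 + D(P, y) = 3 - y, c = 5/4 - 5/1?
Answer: 10664/27 ≈ 394.96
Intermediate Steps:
c = -15/4 (c = 5*(¼) - 5*1 = 5/4 - 5 = -15/4 ≈ -3.7500)
D(P, y) = 1 - y (D(P, y) = -2 + (3 - y) = 1 - y)
B(o, r) = -10*o (B(o, r) = (2*o)*(-5) = -10*o)
A(K) = -10*K
p(Z, G) = 1/(21 + Z)
395 - p(D(c, -5), A(6)) = 395 - 1/(21 + (1 - 1*(-5))) = 395 - 1/(21 + (1 + 5)) = 395 - 1/(21 + 6) = 395 - 1/27 = 10664/27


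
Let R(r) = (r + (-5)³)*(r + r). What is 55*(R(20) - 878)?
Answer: -279290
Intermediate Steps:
R(r) = 2*r*(-125 + r) (R(r) = (r - 125)*(2*r) = (-125 + r)*(2*r) = 2*r*(-125 + r))
55*(R(20) - 878) = 55*(2*20*(-125 + 20) - 878) = 55*(2*20*(-105) - 878) = 55*(-4200 - 878) = 55*(-5078) = -279290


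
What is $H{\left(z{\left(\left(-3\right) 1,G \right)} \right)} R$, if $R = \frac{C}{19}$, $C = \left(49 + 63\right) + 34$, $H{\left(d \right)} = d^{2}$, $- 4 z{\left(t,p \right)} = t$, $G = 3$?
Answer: $\frac{657}{152} \approx 4.3224$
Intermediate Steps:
$z{\left(t,p \right)} = - \frac{t}{4}$
$C = 146$ ($C = 112 + 34 = 146$)
$R = \frac{146}{19} \approx 7.6842$
$H{\left(z{\left(\left(-3\right) 1,G \right)} \right)} R = \left(- \frac{\left(-3\right) 1}{4}\right)^{2} \cdot \frac{146}{19} = \left(\left(- \frac{1}{4}\right) \left(-3\right)\right)^{2} \cdot \frac{146}{19} = \left(\frac{3}{4}\right)^{2} \cdot \frac{146}{19} = \frac{9}{16} \cdot \frac{146}{19} = \frac{657}{152}$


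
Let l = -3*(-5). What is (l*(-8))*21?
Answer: -2520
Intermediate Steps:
l = 15
(l*(-8))*21 = (15*(-8))*21 = -120*21 = -2520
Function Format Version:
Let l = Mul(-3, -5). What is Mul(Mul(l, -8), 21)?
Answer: -2520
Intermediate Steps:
l = 15
Mul(Mul(l, -8), 21) = Mul(Mul(15, -8), 21) = Mul(-120, 21) = -2520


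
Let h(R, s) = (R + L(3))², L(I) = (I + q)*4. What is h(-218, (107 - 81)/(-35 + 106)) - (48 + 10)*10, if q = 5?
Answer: 34016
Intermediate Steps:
L(I) = 20 + 4*I (L(I) = (I + 5)*4 = (5 + I)*4 = 20 + 4*I)
h(R, s) = (32 + R)² (h(R, s) = (R + (20 + 4*3))² = (R + (20 + 12))² = (R + 32)² = (32 + R)²)
h(-218, (107 - 81)/(-35 + 106)) - (48 + 10)*10 = (32 - 218)² - (48 + 10)*10 = (-186)² - 58*10 = 34596 - 1*580 = 34596 - 580 = 34016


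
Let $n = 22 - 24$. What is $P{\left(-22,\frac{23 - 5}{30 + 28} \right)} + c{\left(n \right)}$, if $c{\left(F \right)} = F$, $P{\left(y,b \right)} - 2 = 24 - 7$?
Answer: $17$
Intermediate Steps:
$P{\left(y,b \right)} = 19$ ($P{\left(y,b \right)} = 2 + \left(24 - 7\right) = 2 + 17 = 19$)
$n = -2$
$P{\left(-22,\frac{23 - 5}{30 + 28} \right)} + c{\left(n \right)} = 19 - 2 = 17$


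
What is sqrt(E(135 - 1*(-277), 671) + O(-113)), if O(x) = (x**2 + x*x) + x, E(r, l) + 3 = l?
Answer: sqrt(26093) ≈ 161.53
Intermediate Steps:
E(r, l) = -3 + l
O(x) = x + 2*x**2 (O(x) = (x**2 + x**2) + x = 2*x**2 + x = x + 2*x**2)
sqrt(E(135 - 1*(-277), 671) + O(-113)) = sqrt((-3 + 671) - 113*(1 + 2*(-113))) = sqrt(668 - 113*(1 - 226)) = sqrt(668 - 113*(-225)) = sqrt(668 + 25425) = sqrt(26093)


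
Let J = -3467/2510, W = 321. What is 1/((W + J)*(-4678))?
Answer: -1255/1876446377 ≈ -6.6882e-7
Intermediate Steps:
J = -3467/2510 (J = -3467*1/2510 = -3467/2510 ≈ -1.3813)
1/((W + J)*(-4678)) = 1/((321 - 3467/2510)*(-4678)) = -1/4678/(802243/2510) = (2510/802243)*(-1/4678) = -1255/1876446377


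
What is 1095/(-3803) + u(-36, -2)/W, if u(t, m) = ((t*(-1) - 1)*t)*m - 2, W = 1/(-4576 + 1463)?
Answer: -29809945897/3803 ≈ -7.8385e+6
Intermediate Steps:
W = -1/3113 (W = 1/(-3113) = -1/3113 ≈ -0.00032123)
u(t, m) = -2 + m*t*(-1 - t) (u(t, m) = ((-t - 1)*t)*m - 2 = ((-1 - t)*t)*m - 2 = (t*(-1 - t))*m - 2 = m*t*(-1 - t) - 2 = -2 + m*t*(-1 - t))
1095/(-3803) + u(-36, -2)/W = 1095/(-3803) + (-2 - 1*(-2)*(-36) - 1*(-2)*(-36)**2)/(-1/3113) = 1095*(-1/3803) + (-2 - 72 - 1*(-2)*1296)*(-3113) = -1095/3803 + (-2 - 72 + 2592)*(-3113) = -1095/3803 + 2518*(-3113) = -1095/3803 - 7838534 = -29809945897/3803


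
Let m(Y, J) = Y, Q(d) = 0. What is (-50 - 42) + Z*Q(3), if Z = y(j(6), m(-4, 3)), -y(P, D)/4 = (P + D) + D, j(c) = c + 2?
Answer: -92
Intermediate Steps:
j(c) = 2 + c
y(P, D) = -8*D - 4*P (y(P, D) = -4*((P + D) + D) = -4*((D + P) + D) = -4*(P + 2*D) = -8*D - 4*P)
Z = 0 (Z = -8*(-4) - 4*(2 + 6) = 32 - 4*8 = 32 - 32 = 0)
(-50 - 42) + Z*Q(3) = (-50 - 42) + 0*0 = -92 + 0 = -92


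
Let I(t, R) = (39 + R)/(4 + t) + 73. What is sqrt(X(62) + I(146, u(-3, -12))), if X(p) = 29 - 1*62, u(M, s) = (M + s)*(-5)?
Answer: sqrt(1019)/5 ≈ 6.3844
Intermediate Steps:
u(M, s) = -5*M - 5*s
I(t, R) = 73 + (39 + R)/(4 + t) (I(t, R) = (39 + R)/(4 + t) + 73 = 73 + (39 + R)/(4 + t))
X(p) = -33 (X(p) = 29 - 62 = -33)
sqrt(X(62) + I(146, u(-3, -12))) = sqrt(-33 + (331 + (-5*(-3) - 5*(-12)) + 73*146)/(4 + 146)) = sqrt(-33 + (331 + (15 + 60) + 10658)/150) = sqrt(-33 + (331 + 75 + 10658)/150) = sqrt(-33 + (1/150)*11064) = sqrt(-33 + 1844/25) = sqrt(1019/25) = sqrt(1019)/5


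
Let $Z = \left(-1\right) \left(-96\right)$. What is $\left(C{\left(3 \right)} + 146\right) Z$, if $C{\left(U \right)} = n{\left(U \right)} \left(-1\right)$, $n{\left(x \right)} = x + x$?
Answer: $13440$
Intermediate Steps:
$n{\left(x \right)} = 2 x$
$C{\left(U \right)} = - 2 U$ ($C{\left(U \right)} = 2 U \left(-1\right) = - 2 U$)
$Z = 96$
$\left(C{\left(3 \right)} + 146\right) Z = \left(\left(-2\right) 3 + 146\right) 96 = \left(-6 + 146\right) 96 = 140 \cdot 96 = 13440$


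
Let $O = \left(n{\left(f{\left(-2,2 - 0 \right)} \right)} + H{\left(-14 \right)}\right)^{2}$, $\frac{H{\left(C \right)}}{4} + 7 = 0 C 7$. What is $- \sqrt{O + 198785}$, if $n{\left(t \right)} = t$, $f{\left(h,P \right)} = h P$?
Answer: $-447$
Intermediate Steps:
$H{\left(C \right)} = -28$ ($H{\left(C \right)} = -28 + 4 \cdot 0 C 7 = -28 + 4 \cdot 0 \cdot 7 = -28 + 4 \cdot 0 = -28 + 0 = -28$)
$f{\left(h,P \right)} = P h$
$O = 1024$ ($O = \left(\left(2 - 0\right) \left(-2\right) - 28\right)^{2} = \left(\left(2 + 0\right) \left(-2\right) - 28\right)^{2} = \left(2 \left(-2\right) - 28\right)^{2} = \left(-4 - 28\right)^{2} = \left(-32\right)^{2} = 1024$)
$- \sqrt{O + 198785} = - \sqrt{1024 + 198785} = - \sqrt{199809} = \left(-1\right) 447 = -447$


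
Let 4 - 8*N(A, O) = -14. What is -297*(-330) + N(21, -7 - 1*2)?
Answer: 392049/4 ≈ 98012.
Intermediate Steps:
N(A, O) = 9/4 (N(A, O) = ½ - ⅛*(-14) = ½ + 7/4 = 9/4)
-297*(-330) + N(21, -7 - 1*2) = -297*(-330) + 9/4 = 98010 + 9/4 = 392049/4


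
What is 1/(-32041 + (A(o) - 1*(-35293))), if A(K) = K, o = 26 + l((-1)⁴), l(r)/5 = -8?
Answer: 1/3238 ≈ 0.00030883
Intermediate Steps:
l(r) = -40 (l(r) = 5*(-8) = -40)
o = -14 (o = 26 - 40 = -14)
1/(-32041 + (A(o) - 1*(-35293))) = 1/(-32041 + (-14 - 1*(-35293))) = 1/(-32041 + (-14 + 35293)) = 1/(-32041 + 35279) = 1/3238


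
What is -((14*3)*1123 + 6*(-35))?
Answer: -46956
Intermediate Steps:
-((14*3)*1123 + 6*(-35)) = -(42*1123 - 210) = -(47166 - 210) = -1*46956 = -46956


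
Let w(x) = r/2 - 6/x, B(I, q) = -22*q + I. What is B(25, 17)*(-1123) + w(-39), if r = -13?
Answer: 10189937/26 ≈ 3.9192e+5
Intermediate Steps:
B(I, q) = I - 22*q
w(x) = -13/2 - 6/x
B(25, 17)*(-1123) + w(-39) = (25 - 22*17)*(-1123) + (-13/2 - 6/(-39)) = (25 - 374)*(-1123) + (-13/2 - 6*(-1/39)) = -349*(-1123) + (-13/2 + 2/13) = 391927 - 165/26 = 10189937/26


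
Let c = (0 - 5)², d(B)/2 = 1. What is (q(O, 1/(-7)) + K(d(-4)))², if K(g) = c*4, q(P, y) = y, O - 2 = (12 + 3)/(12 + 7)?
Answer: 488601/49 ≈ 9971.5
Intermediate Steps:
d(B) = 2 (d(B) = 2*1 = 2)
c = 25 (c = (-5)² = 25)
O = 53/19 (O = 2 + (12 + 3)/(12 + 7) = 2 + 15/19 = 53/19 ≈ 2.7895)
K(g) = 100 (K(g) = 25*4 = 100)
(q(O, 1/(-7)) + K(d(-4)))² = (1/(-7) + 100)² = (-⅐ + 100)² = (699/7)² = 488601/49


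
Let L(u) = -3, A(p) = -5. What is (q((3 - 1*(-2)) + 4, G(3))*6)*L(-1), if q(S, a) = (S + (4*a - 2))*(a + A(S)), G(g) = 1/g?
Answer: 700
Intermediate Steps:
q(S, a) = (-5 + a)*(-2 + S + 4*a) (q(S, a) = (S + (4*a - 2))*(a - 5) = (S + (-2 + 4*a))*(-5 + a) = (-2 + S + 4*a)*(-5 + a) = (-5 + a)*(-2 + S + 4*a))
(q((3 - 1*(-2)) + 4, G(3))*6)*L(-1) = ((10 - 22/3 - 5*((3 - 1*(-2)) + 4) + 4*(1/3)² + ((3 - 1*(-2)) + 4)/3)*6)*(-3) = ((10 - 22*⅓ - 5*((3 + 2) + 4) + 4*(⅓)² + ((3 + 2) + 4)*(⅓))*6)*(-3) = ((10 - 22/3 - 5*(5 + 4) + 4*(⅑) + (5 + 4)*(⅓))*6)*(-3) = ((10 - 22/3 - 5*9 + 4/9 + 9*(⅓))*6)*(-3) = ((10 - 22/3 - 45 + 4/9 + 3)*6)*(-3) = -350/9*6*(-3) = -700/3*(-3) = 700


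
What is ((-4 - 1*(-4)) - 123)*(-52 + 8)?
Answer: 5412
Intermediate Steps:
((-4 - 1*(-4)) - 123)*(-52 + 8) = ((-4 + 4) - 123)*(-44) = (0 - 123)*(-44) = -123*(-44) = 5412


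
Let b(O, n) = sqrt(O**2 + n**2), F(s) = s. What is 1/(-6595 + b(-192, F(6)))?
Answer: -1319/8691425 - 6*sqrt(41)/8691425 ≈ -0.00015618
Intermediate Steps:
1/(-6595 + b(-192, F(6))) = 1/(-6595 + sqrt((-192)**2 + 6**2)) = 1/(-6595 + sqrt(36864 + 36)) = 1/(-6595 + sqrt(36900)) = 1/(-6595 + 30*sqrt(41))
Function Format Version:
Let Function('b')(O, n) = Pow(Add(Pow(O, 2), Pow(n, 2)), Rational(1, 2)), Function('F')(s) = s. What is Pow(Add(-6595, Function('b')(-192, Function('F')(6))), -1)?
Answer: Add(Rational(-1319, 8691425), Mul(Rational(-6, 8691425), Pow(41, Rational(1, 2)))) ≈ -0.00015618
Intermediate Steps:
Pow(Add(-6595, Function('b')(-192, Function('F')(6))), -1) = Pow(Add(-6595, Pow(Add(Pow(-192, 2), Pow(6, 2)), Rational(1, 2))), -1) = Pow(Add(-6595, Pow(Add(36864, 36), Rational(1, 2))), -1) = Pow(Add(-6595, Pow(36900, Rational(1, 2))), -1) = Pow(Add(-6595, Mul(30, Pow(41, Rational(1, 2)))), -1)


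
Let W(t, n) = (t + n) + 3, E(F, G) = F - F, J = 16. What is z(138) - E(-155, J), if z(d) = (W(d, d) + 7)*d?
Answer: 39468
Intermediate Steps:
E(F, G) = 0
W(t, n) = 3 + n + t (W(t, n) = (n + t) + 3 = 3 + n + t)
z(d) = d*(10 + 2*d) (z(d) = ((3 + d + d) + 7)*d = ((3 + 2*d) + 7)*d = (10 + 2*d)*d = d*(10 + 2*d))
z(138) - E(-155, J) = 2*138*(5 + 138) - 1*0 = 2*138*143 + 0 = 39468 + 0 = 39468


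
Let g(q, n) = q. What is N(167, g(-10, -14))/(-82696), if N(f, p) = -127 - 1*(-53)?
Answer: 37/41348 ≈ 0.00089484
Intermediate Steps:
N(f, p) = -74 (N(f, p) = -127 + 53 = -74)
N(167, g(-10, -14))/(-82696) = -74/(-82696) = -74*(-1/82696) = 37/41348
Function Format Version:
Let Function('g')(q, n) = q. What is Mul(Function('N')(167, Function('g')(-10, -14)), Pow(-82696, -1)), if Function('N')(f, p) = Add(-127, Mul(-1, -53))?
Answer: Rational(37, 41348) ≈ 0.00089484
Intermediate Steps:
Function('N')(f, p) = -74 (Function('N')(f, p) = Add(-127, 53) = -74)
Mul(Function('N')(167, Function('g')(-10, -14)), Pow(-82696, -1)) = Mul(-74, Pow(-82696, -1)) = Mul(-74, Rational(-1, 82696)) = Rational(37, 41348)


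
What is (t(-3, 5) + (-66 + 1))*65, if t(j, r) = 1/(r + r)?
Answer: -8437/2 ≈ -4218.5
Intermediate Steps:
t(j, r) = 1/(2*r)
(t(-3, 5) + (-66 + 1))*65 = ((½)/5 + (-66 + 1))*65 = ((½)*(⅕) - 65)*65 = (⅒ - 65)*65 = -649/10*65 = -8437/2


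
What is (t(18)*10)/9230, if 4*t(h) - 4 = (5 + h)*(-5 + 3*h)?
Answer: 87/284 ≈ 0.30634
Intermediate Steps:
t(h) = 1 + (-5 + 3*h)*(5 + h)/4 (t(h) = 1 + ((5 + h)*(-5 + 3*h))/4 = 1 + ((-5 + 3*h)*(5 + h))/4 = 1 + (-5 + 3*h)*(5 + h)/4)
(t(18)*10)/9230 = ((-21/4 + (¾)*18² + (5/2)*18)*10)/9230 = ((-21/4 + (¾)*324 + 45)*10)*(1/9230) = ((-21/4 + 243 + 45)*10)*(1/9230) = ((1131/4)*10)*(1/9230) = (5655/2)*(1/9230) = 87/284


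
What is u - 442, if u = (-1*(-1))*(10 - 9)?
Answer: -441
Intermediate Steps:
u = 1 (u = 1*1 = 1)
u - 442 = 1 - 442 = -441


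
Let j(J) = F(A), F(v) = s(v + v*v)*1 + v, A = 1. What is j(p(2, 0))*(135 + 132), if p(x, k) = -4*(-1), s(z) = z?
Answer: 801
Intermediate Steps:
p(x, k) = 4
F(v) = v² + 2*v (F(v) = (v + v*v)*1 + v = (v + v²)*1 + v = (v + v²) + v = v² + 2*v)
j(J) = 3 (j(J) = 1*(2 + 1) = 1*3 = 3)
j(p(2, 0))*(135 + 132) = 3*(135 + 132) = 3*267 = 801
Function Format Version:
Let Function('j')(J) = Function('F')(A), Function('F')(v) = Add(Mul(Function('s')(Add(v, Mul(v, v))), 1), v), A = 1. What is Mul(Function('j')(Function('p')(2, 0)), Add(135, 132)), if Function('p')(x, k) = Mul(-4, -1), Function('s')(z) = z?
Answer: 801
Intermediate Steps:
Function('p')(x, k) = 4
Function('F')(v) = Add(Pow(v, 2), Mul(2, v)) (Function('F')(v) = Add(Mul(Add(v, Mul(v, v)), 1), v) = Add(Mul(Add(v, Pow(v, 2)), 1), v) = Add(Add(v, Pow(v, 2)), v) = Add(Pow(v, 2), Mul(2, v)))
Function('j')(J) = 3 (Function('j')(J) = Mul(1, Add(2, 1)) = Mul(1, 3) = 3)
Mul(Function('j')(Function('p')(2, 0)), Add(135, 132)) = Mul(3, Add(135, 132)) = Mul(3, 267) = 801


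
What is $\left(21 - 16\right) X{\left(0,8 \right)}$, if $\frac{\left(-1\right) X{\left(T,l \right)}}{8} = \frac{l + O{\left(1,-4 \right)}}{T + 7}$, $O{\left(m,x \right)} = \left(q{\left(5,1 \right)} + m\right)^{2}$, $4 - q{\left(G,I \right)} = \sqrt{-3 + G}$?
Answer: $-200 + \frac{400 \sqrt{2}}{7} \approx -119.19$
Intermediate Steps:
$q{\left(G,I \right)} = 4 - \sqrt{-3 + G}$
$O{\left(m,x \right)} = \left(4 + m - \sqrt{2}\right)^{2}$ ($O{\left(m,x \right)} = \left(\left(4 - \sqrt{-3 + 5}\right) + m\right)^{2} = \left(\left(4 - \sqrt{2}\right) + m\right)^{2} = \left(4 + m - \sqrt{2}\right)^{2}$)
$X{\left(T,l \right)} = - \frac{8 \left(l + \left(5 - \sqrt{2}\right)^{2}\right)}{7 + T}$ ($X{\left(T,l \right)} = - 8 \frac{l + \left(4 + 1 - \sqrt{2}\right)^{2}}{T + 7} = - 8 \frac{l + \left(5 - \sqrt{2}\right)^{2}}{7 + T} = - \frac{8 \left(l + \left(5 - \sqrt{2}\right)^{2}\right)}{7 + T}$)
$\left(21 - 16\right) X{\left(0,8 \right)} = \left(21 - 16\right) \frac{8 \left(-27 - 8 + 10 \sqrt{2}\right)}{7 + 0} = 5 \frac{8 \left(-27 - 8 + 10 \sqrt{2}\right)}{7} = 5 \cdot 8 \cdot \frac{1}{7} \left(-35 + 10 \sqrt{2}\right) = 5 \left(-40 + \frac{80 \sqrt{2}}{7}\right) = -200 + \frac{400 \sqrt{2}}{7}$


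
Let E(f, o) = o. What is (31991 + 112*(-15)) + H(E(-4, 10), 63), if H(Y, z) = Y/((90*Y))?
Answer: 2727991/90 ≈ 30311.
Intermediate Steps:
H(Y, z) = 1/90 (H(Y, z) = Y*(1/(90*Y)) = 1/90)
(31991 + 112*(-15)) + H(E(-4, 10), 63) = (31991 + 112*(-15)) + 1/90 = (31991 - 1680) + 1/90 = 30311 + 1/90 = 2727991/90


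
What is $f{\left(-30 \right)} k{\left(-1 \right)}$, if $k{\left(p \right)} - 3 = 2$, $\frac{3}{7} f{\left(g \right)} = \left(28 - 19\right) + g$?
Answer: $-245$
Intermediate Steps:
$f{\left(g \right)} = 21 + \frac{7 g}{3}$ ($f{\left(g \right)} = \frac{7 \left(\left(28 - 19\right) + g\right)}{3} = \frac{7 \left(9 + g\right)}{3} = 21 + \frac{7 g}{3}$)
$k{\left(p \right)} = 5$ ($k{\left(p \right)} = 3 + 2 = 5$)
$f{\left(-30 \right)} k{\left(-1 \right)} = \left(21 + \frac{7}{3} \left(-30\right)\right) 5 = \left(21 - 70\right) 5 = \left(-49\right) 5 = -245$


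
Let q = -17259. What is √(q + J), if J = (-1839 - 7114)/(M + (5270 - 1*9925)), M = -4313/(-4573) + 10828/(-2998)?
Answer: I*√4397948126523792678045695/15963989110 ≈ 131.37*I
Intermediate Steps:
M = -18293035/6854927 (M = -4313*(-1/4573) + 10828*(-1/2998) = 4313/4573 - 5414/1499 = -18293035/6854927 ≈ -2.6686)
J = 61372161431/31927978220 (J = (-1839 - 7114)/(-18293035/6854927 + (5270 - 1*9925)) = -8953/(-18293035/6854927 + (5270 - 9925)) = -8953/(-18293035/6854927 - 4655) = -8953/(-31927978220/6854927) = -8953*(-6854927/31927978220) = 61372161431/31927978220 ≈ 1.9222)
√(q + J) = √(-17259 + 61372161431/31927978220) = √(-550983603937549/31927978220) = I*√4397948126523792678045695/15963989110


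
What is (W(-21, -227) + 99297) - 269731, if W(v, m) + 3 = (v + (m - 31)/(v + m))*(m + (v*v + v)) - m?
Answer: -21583715/124 ≈ -1.7406e+5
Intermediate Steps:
W(v, m) = -3 - m + (v + (-31 + m)/(m + v))*(m + v + v²) (W(v, m) = -3 + ((v + (m - 31)/(v + m))*(m + (v*v + v)) - m) = -3 + ((v + (-31 + m)/(m + v))*(m + (v² + v)) - m) = -3 + ((v + (-31 + m)/(m + v))*(m + (v + v²)) - m) = -3 + ((v + (-31 + m)/(m + v))*(m + v + v²) - m) = -3 + (-m + (v + (-31 + m)/(m + v))*(m + v + v²)) = -3 - m + (v + (-31 + m)/(m + v))*(m + v + v²))
(W(-21, -227) + 99297) - 269731 = (((-21)³ + (-21)⁴ - 34*(-227) - 34*(-21) - 31*(-21)² - 227*(-21)³ - 21*(-227)² + 3*(-227)*(-21)²)/(-227 - 21) + 99297) - 269731 = ((-9261 + 194481 + 7718 + 714 - 31*441 - 227*(-9261) - 21*51529 + 3*(-227)*441)/(-248) + 99297) - 269731 = (-(-9261 + 194481 + 7718 + 714 - 13671 + 2102247 - 1082109 - 300321)/248 + 99297) - 269731 = (-1/248*899798 + 99297) - 269731 = (-449899/124 + 99297) - 269731 = 11862929/124 - 269731 = -21583715/124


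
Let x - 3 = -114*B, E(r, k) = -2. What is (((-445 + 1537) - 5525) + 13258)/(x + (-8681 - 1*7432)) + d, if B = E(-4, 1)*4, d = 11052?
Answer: 167959471/15198 ≈ 11051.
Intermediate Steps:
B = -8 (B = -2*4 = -8)
x = 915 (x = 3 - 114*(-8) = 3 + 912 = 915)
(((-445 + 1537) - 5525) + 13258)/(x + (-8681 - 1*7432)) + d = (((-445 + 1537) - 5525) + 13258)/(915 + (-8681 - 1*7432)) + 11052 = ((1092 - 5525) + 13258)/(915 + (-8681 - 7432)) + 11052 = (-4433 + 13258)/(915 - 16113) + 11052 = 8825/(-15198) + 11052 = 8825*(-1/15198) + 11052 = -8825/15198 + 11052 = 167959471/15198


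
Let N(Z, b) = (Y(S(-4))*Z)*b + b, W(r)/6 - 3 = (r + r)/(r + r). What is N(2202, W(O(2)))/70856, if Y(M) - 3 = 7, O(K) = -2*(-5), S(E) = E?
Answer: 66063/8857 ≈ 7.4588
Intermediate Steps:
O(K) = 10
Y(M) = 10 (Y(M) = 3 + 7 = 10)
W(r) = 24 (W(r) = 18 + 6*((r + r)/(r + r)) = 18 + 6*((2*r)/((2*r))) = 18 + 6*((2*r)*(1/(2*r))) = 18 + 6*1 = 18 + 6 = 24)
N(Z, b) = b + 10*Z*b (N(Z, b) = (10*Z)*b + b = 10*Z*b + b = b + 10*Z*b)
N(2202, W(O(2)))/70856 = (24*(1 + 10*2202))/70856 = (24*(1 + 22020))*(1/70856) = (24*22021)*(1/70856) = 528504*(1/70856) = 66063/8857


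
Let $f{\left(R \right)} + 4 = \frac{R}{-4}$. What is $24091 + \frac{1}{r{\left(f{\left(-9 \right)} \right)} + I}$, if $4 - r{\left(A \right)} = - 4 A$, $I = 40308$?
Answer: $\frac{970987756}{40305} \approx 24091.0$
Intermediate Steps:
$f{\left(R \right)} = -4 - \frac{R}{4}$ ($f{\left(R \right)} = -4 + \frac{R}{-4} = -4 + R \left(- \frac{1}{4}\right) = -4 - \frac{R}{4}$)
$r{\left(A \right)} = 4 + 4 A$ ($r{\left(A \right)} = 4 - - 4 A = 4 + 4 A$)
$24091 + \frac{1}{r{\left(f{\left(-9 \right)} \right)} + I} = 24091 + \frac{1}{\left(4 + 4 \left(-4 - - \frac{9}{4}\right)\right) + 40308} = 24091 + \frac{1}{\left(4 + 4 \left(-4 + \frac{9}{4}\right)\right) + 40308} = 24091 + \frac{1}{\left(4 + 4 \left(- \frac{7}{4}\right)\right) + 40308} = 24091 + \frac{1}{\left(4 - 7\right) + 40308} = 24091 + \frac{1}{-3 + 40308} = 24091 + \frac{1}{40305} = \frac{970987756}{40305}$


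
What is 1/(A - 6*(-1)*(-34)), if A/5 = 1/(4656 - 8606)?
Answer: -790/161161 ≈ -0.0049019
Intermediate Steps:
A = -1/790 (A = 5/(4656 - 8606) = 5/(-3950) = 5*(-1/3950) = -1/790 ≈ -0.0012658)
1/(A - 6*(-1)*(-34)) = 1/(-1/790 - 6*(-1)*(-34)) = 1/(-1/790 + 6*(-34)) = 1/(-1/790 - 204) = 1/(-161161/790) = -790/161161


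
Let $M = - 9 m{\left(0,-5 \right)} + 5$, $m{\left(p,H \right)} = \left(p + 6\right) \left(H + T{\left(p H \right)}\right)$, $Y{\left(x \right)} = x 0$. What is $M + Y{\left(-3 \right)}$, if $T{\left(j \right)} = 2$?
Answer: $167$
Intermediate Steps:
$Y{\left(x \right)} = 0$
$m{\left(p,H \right)} = \left(2 + H\right) \left(6 + p\right)$ ($m{\left(p,H \right)} = \left(p + 6\right) \left(H + 2\right) = \left(6 + p\right) \left(2 + H\right) = \left(2 + H\right) \left(6 + p\right)$)
$M = 167$ ($M = - 9 \left(12 + 2 \cdot 0 + 6 \left(-5\right) - 0\right) + 5 = - 9 \left(12 + 0 - 30 + 0\right) + 5 = \left(-9\right) \left(-18\right) + 5 = 162 + 5 = 167$)
$M + Y{\left(-3 \right)} = 167 + 0 = 167$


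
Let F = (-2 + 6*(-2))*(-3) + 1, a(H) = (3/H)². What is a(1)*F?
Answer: 387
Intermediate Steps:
a(H) = 9/H²
F = 43 (F = (-2 - 12)*(-3) + 1 = -14*(-3) + 1 = 42 + 1 = 43)
a(1)*F = (9/1²)*43 = (9*1)*43 = 9*43 = 387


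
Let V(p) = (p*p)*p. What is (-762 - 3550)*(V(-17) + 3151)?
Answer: 7597744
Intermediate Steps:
V(p) = p**3 (V(p) = p**2*p = p**3)
(-762 - 3550)*(V(-17) + 3151) = (-762 - 3550)*((-17)**3 + 3151) = -4312*(-4913 + 3151) = -4312*(-1762) = 7597744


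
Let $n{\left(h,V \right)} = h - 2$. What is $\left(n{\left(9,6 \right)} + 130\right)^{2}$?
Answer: $18769$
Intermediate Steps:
$n{\left(h,V \right)} = -2 + h$
$\left(n{\left(9,6 \right)} + 130\right)^{2} = \left(\left(-2 + 9\right) + 130\right)^{2} = \left(7 + 130\right)^{2} = 137^{2} = 18769$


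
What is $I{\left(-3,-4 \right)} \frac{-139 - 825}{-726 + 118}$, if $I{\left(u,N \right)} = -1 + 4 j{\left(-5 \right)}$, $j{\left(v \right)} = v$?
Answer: $- \frac{5061}{152} \approx -33.296$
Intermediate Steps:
$I{\left(u,N \right)} = -21$ ($I{\left(u,N \right)} = -1 + 4 \left(-5\right) = -1 - 20 = -21$)
$I{\left(-3,-4 \right)} \frac{-139 - 825}{-726 + 118} = - 21 \frac{-139 - 825}{-726 + 118} = - 21 \left(- \frac{964}{-608}\right) = - 21 \left(\left(-964\right) \left(- \frac{1}{608}\right)\right) = \left(-21\right) \frac{241}{152} = - \frac{5061}{152}$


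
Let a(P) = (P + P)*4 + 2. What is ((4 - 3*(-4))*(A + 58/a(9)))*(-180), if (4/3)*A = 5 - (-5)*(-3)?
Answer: 715680/37 ≈ 19343.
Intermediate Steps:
A = -15/2 (A = 3*(5 - (-5)*(-3))/4 = 3*(5 - 5*3)/4 = 3*(5 - 15)/4 = (¾)*(-10) = -15/2 ≈ -7.5000)
a(P) = 2 + 8*P (a(P) = (2*P)*4 + 2 = 8*P + 2 = 2 + 8*P)
((4 - 3*(-4))*(A + 58/a(9)))*(-180) = ((4 - 3*(-4))*(-15/2 + 58/(2 + 8*9)))*(-180) = ((4 + 12)*(-15/2 + 58/(2 + 72)))*(-180) = (16*(-15/2 + 58/74))*(-180) = (16*(-15/2 + 58*(1/74)))*(-180) = (16*(-15/2 + 29/37))*(-180) = (16*(-497/74))*(-180) = -3976/37*(-180) = 715680/37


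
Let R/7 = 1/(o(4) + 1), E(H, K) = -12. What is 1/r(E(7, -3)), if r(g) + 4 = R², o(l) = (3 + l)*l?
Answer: -841/3315 ≈ -0.25370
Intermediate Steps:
o(l) = l*(3 + l)
R = 7/29 (R = 7/(4*(3 + 4) + 1) = 7/(4*7 + 1) = 7/(28 + 1) = 7/29 ≈ 0.24138)
r(g) = -3315/841 (r(g) = -4 + (7/29)² = -4 + 49/841 = -3315/841)
1/r(E(7, -3)) = 1/(-3315/841) = -841/3315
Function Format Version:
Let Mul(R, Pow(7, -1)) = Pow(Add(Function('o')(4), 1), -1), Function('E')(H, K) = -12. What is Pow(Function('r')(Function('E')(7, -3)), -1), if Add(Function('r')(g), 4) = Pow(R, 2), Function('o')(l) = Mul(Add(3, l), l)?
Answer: Rational(-841, 3315) ≈ -0.25370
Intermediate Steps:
Function('o')(l) = Mul(l, Add(3, l))
R = Rational(7, 29) (R = Mul(7, Pow(Add(Mul(4, Add(3, 4)), 1), -1)) = Mul(7, Pow(Add(Mul(4, 7), 1), -1)) = Mul(7, Pow(Add(28, 1), -1)) = Mul(7, Pow(29, -1)) = Mul(7, Rational(1, 29)) = Rational(7, 29) ≈ 0.24138)
Function('r')(g) = Rational(-3315, 841) (Function('r')(g) = Add(-4, Pow(Rational(7, 29), 2)) = Add(-4, Rational(49, 841)) = Rational(-3315, 841))
Pow(Function('r')(Function('E')(7, -3)), -1) = Pow(Rational(-3315, 841), -1) = Rational(-841, 3315)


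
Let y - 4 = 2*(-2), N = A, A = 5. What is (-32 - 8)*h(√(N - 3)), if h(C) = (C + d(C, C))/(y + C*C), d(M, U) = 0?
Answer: -20*√2 ≈ -28.284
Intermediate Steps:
N = 5
y = 0 (y = 4 + 2*(-2) = 4 - 4 = 0)
h(C) = 1/C (h(C) = (C + 0)/(0 + C*C) = C/(0 + C²) = C/(C²) = C/C² = 1/C)
(-32 - 8)*h(√(N - 3)) = (-32 - 8)/(√(5 - 3)) = -40*√2/2 = -20*√2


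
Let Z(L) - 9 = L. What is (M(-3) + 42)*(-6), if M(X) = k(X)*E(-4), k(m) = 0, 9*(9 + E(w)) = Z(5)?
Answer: -252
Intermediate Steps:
Z(L) = 9 + L
E(w) = -67/9 (E(w) = -9 + (9 + 5)/9 = -9 + (⅑)*14 = -9 + 14/9 = -67/9)
M(X) = 0 (M(X) = 0*(-67/9) = 0)
(M(-3) + 42)*(-6) = (0 + 42)*(-6) = 42*(-6) = -252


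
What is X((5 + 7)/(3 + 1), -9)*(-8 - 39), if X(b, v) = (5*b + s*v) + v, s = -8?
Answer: -3666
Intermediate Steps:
X(b, v) = -7*v + 5*b (X(b, v) = (5*b - 8*v) + v = (-8*v + 5*b) + v = -7*v + 5*b)
X((5 + 7)/(3 + 1), -9)*(-8 - 39) = (-7*(-9) + 5*((5 + 7)/(3 + 1)))*(-8 - 39) = (63 + 5*(12/4))*(-47) = (63 + 5*(12*(¼)))*(-47) = (63 + 5*3)*(-47) = (63 + 15)*(-47) = 78*(-47) = -3666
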